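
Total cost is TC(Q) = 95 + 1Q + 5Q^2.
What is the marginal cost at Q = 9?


MC = dTC/dQ = 1 + 2*5*Q
At Q = 9:
MC = 1 + 10*9
MC = 1 + 90 = 91

91


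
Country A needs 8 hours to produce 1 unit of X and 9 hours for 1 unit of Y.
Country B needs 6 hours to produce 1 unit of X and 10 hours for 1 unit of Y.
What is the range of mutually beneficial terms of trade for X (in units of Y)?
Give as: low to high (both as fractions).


Opportunity cost of X for Country A = hours_X / hours_Y = 8/9 = 8/9 units of Y
Opportunity cost of X for Country B = hours_X / hours_Y = 6/10 = 3/5 units of Y
Terms of trade must be between the two opportunity costs.
Range: 3/5 to 8/9

3/5 to 8/9


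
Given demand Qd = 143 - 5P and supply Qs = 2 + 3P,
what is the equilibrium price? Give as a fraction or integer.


At equilibrium, Qd = Qs.
143 - 5P = 2 + 3P
143 - 2 = 5P + 3P
141 = 8P
P* = 141/8 = 141/8

141/8


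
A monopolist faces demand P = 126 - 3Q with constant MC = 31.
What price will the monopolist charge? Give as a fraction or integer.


MR = 126 - 6Q
Set MR = MC: 126 - 6Q = 31
Q* = 95/6
Substitute into demand:
P* = 126 - 3*95/6 = 157/2

157/2


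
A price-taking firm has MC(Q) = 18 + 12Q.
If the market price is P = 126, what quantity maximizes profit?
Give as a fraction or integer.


In perfect competition, profit is maximized where P = MC.
126 = 18 + 12Q
108 = 12Q
Q* = 108/12 = 9

9


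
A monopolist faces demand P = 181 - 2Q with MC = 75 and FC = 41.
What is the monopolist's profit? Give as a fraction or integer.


MR = MC: 181 - 4Q = 75
Q* = 53/2
P* = 181 - 2*53/2 = 128
Profit = (P* - MC)*Q* - FC
= (128 - 75)*53/2 - 41
= 53*53/2 - 41
= 2809/2 - 41 = 2727/2

2727/2


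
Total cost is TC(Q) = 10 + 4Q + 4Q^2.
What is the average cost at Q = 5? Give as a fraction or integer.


TC(5) = 10 + 4*5 + 4*5^2
TC(5) = 10 + 20 + 100 = 130
AC = TC/Q = 130/5 = 26

26


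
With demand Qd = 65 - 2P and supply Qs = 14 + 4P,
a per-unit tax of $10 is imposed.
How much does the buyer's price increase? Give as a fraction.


With a per-unit tax, the buyer's price increase depends on relative slopes.
Supply slope: d = 4, Demand slope: b = 2
Buyer's price increase = d * tax / (b + d)
= 4 * 10 / (2 + 4)
= 40 / 6 = 20/3

20/3


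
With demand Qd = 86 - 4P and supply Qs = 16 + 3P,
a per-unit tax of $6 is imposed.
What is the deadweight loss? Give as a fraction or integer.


Pre-tax equilibrium quantity: Q* = 46
Post-tax equilibrium quantity: Q_tax = 250/7
Reduction in quantity: Q* - Q_tax = 72/7
DWL = (1/2) * tax * (Q* - Q_tax)
DWL = (1/2) * 6 * 72/7 = 216/7

216/7


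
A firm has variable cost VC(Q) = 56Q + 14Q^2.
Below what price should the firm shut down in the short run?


AVC(Q) = VC(Q)/Q = 56 + 14Q
AVC is increasing in Q, so minimum AVC is at Q -> 0+.
Min AVC = 56
The firm should shut down if P < 56.

56


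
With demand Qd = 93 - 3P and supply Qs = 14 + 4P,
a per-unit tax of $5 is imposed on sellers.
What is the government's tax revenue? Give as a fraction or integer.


With tax on sellers, new supply: Qs' = 14 + 4(P - 5)
= 4P - 6
New equilibrium quantity:
Q_new = 354/7
Tax revenue = tax * Q_new = 5 * 354/7 = 1770/7

1770/7


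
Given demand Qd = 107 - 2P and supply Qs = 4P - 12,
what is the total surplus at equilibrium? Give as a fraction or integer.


Find equilibrium: 107 - 2P = 4P - 12
107 + 12 = 6P
P* = 119/6 = 119/6
Q* = 4*119/6 - 12 = 202/3
Inverse demand: P = 107/2 - Q/2, so P_max = 107/2
Inverse supply: P = 3 + Q/4, so P_min = 3
CS = (1/2) * 202/3 * (107/2 - 119/6) = 10201/9
PS = (1/2) * 202/3 * (119/6 - 3) = 10201/18
TS = CS + PS = 10201/9 + 10201/18 = 10201/6

10201/6


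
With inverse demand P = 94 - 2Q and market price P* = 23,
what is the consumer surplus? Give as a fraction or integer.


Maximum willingness to pay (at Q=0): P_max = 94
Quantity demanded at P* = 23:
Q* = (94 - 23)/2 = 71/2
CS = (1/2) * Q* * (P_max - P*)
CS = (1/2) * 71/2 * (94 - 23)
CS = (1/2) * 71/2 * 71 = 5041/4

5041/4


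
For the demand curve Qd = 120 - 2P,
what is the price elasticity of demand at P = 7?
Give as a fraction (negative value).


dQ/dP = -2
At P = 7: Q = 120 - 2*7 = 106
E = (dQ/dP)(P/Q) = (-2)(7/106) = -7/53

-7/53


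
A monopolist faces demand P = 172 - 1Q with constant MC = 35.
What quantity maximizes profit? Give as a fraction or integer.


TR = P*Q = (172 - 1Q)Q = 172Q - 1Q^2
MR = dTR/dQ = 172 - 2Q
Set MR = MC:
172 - 2Q = 35
137 = 2Q
Q* = 137/2 = 137/2

137/2


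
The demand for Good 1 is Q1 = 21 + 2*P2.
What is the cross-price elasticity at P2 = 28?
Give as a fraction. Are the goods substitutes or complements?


dQ1/dP2 = 2
At P2 = 28: Q1 = 21 + 2*28 = 77
Exy = (dQ1/dP2)(P2/Q1) = 2 * 28 / 77 = 8/11
Since Exy > 0, the goods are substitutes.

8/11 (substitutes)


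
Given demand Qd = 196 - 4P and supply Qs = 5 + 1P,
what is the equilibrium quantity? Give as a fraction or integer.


First find equilibrium price:
196 - 4P = 5 + 1P
P* = 191/5 = 191/5
Then substitute into demand:
Q* = 196 - 4 * 191/5 = 216/5

216/5


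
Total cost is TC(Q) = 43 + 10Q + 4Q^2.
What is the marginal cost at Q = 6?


MC = dTC/dQ = 10 + 2*4*Q
At Q = 6:
MC = 10 + 8*6
MC = 10 + 48 = 58

58


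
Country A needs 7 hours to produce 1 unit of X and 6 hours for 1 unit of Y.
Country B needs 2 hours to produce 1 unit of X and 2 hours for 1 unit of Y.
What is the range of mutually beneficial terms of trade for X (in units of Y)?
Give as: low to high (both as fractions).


Opportunity cost of X for Country A = hours_X / hours_Y = 7/6 = 7/6 units of Y
Opportunity cost of X for Country B = hours_X / hours_Y = 2/2 = 1 units of Y
Terms of trade must be between the two opportunity costs.
Range: 1 to 7/6

1 to 7/6


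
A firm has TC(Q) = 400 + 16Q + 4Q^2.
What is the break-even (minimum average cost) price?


AC(Q) = 400/Q + 16 + 4Q
To minimize: dAC/dQ = -400/Q^2 + 4 = 0
Q^2 = 400/4 = 100
Q* = 10
Min AC = 400/10 + 16 + 4*10
Min AC = 40 + 16 + 40 = 96

96


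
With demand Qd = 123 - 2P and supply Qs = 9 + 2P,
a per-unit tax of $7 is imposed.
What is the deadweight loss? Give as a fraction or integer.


Pre-tax equilibrium quantity: Q* = 66
Post-tax equilibrium quantity: Q_tax = 59
Reduction in quantity: Q* - Q_tax = 7
DWL = (1/2) * tax * (Q* - Q_tax)
DWL = (1/2) * 7 * 7 = 49/2

49/2


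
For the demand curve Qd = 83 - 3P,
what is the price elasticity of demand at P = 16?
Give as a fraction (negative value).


dQ/dP = -3
At P = 16: Q = 83 - 3*16 = 35
E = (dQ/dP)(P/Q) = (-3)(16/35) = -48/35

-48/35


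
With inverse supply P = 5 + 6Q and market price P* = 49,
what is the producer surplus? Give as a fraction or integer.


Minimum supply price (at Q=0): P_min = 5
Quantity supplied at P* = 49:
Q* = (49 - 5)/6 = 22/3
PS = (1/2) * Q* * (P* - P_min)
PS = (1/2) * 22/3 * (49 - 5)
PS = (1/2) * 22/3 * 44 = 484/3

484/3


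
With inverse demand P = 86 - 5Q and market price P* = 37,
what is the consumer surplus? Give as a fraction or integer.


Maximum willingness to pay (at Q=0): P_max = 86
Quantity demanded at P* = 37:
Q* = (86 - 37)/5 = 49/5
CS = (1/2) * Q* * (P_max - P*)
CS = (1/2) * 49/5 * (86 - 37)
CS = (1/2) * 49/5 * 49 = 2401/10

2401/10


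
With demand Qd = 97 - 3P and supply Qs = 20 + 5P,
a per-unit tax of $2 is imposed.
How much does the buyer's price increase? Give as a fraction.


With a per-unit tax, the buyer's price increase depends on relative slopes.
Supply slope: d = 5, Demand slope: b = 3
Buyer's price increase = d * tax / (b + d)
= 5 * 2 / (3 + 5)
= 10 / 8 = 5/4

5/4


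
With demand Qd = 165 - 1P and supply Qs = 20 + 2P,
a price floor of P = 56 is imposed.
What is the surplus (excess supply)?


At P = 56:
Qd = 165 - 1*56 = 109
Qs = 20 + 2*56 = 132
Surplus = Qs - Qd = 132 - 109 = 23

23


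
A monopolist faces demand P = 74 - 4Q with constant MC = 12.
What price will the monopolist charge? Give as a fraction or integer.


MR = 74 - 8Q
Set MR = MC: 74 - 8Q = 12
Q* = 31/4
Substitute into demand:
P* = 74 - 4*31/4 = 43

43


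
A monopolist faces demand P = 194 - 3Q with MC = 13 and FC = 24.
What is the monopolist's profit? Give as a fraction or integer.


MR = MC: 194 - 6Q = 13
Q* = 181/6
P* = 194 - 3*181/6 = 207/2
Profit = (P* - MC)*Q* - FC
= (207/2 - 13)*181/6 - 24
= 181/2*181/6 - 24
= 32761/12 - 24 = 32473/12

32473/12


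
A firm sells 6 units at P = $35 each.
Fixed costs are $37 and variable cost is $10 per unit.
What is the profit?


Total Revenue = P * Q = 35 * 6 = $210
Total Cost = FC + VC*Q = 37 + 10*6 = $97
Profit = TR - TC = 210 - 97 = $113

$113


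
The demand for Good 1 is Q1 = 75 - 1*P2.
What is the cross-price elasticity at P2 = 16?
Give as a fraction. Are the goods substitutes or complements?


dQ1/dP2 = -1
At P2 = 16: Q1 = 75 - 1*16 = 59
Exy = (dQ1/dP2)(P2/Q1) = -1 * 16 / 59 = -16/59
Since Exy < 0, the goods are complements.

-16/59 (complements)


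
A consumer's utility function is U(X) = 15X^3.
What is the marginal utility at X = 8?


MU = dU/dX = 15*3*X^(3-1)
MU = 45*X^2
At X = 8:
MU = 45 * 8^2
MU = 45 * 64 = 2880

2880


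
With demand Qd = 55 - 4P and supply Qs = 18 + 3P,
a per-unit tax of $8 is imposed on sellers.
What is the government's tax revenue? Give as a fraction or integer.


With tax on sellers, new supply: Qs' = 18 + 3(P - 8)
= 3P - 6
New equilibrium quantity:
Q_new = 141/7
Tax revenue = tax * Q_new = 8 * 141/7 = 1128/7

1128/7


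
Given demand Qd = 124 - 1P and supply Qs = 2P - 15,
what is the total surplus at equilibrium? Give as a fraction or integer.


Find equilibrium: 124 - 1P = 2P - 15
124 + 15 = 3P
P* = 139/3 = 139/3
Q* = 2*139/3 - 15 = 233/3
Inverse demand: P = 124 - Q/1, so P_max = 124
Inverse supply: P = 15/2 + Q/2, so P_min = 15/2
CS = (1/2) * 233/3 * (124 - 139/3) = 54289/18
PS = (1/2) * 233/3 * (139/3 - 15/2) = 54289/36
TS = CS + PS = 54289/18 + 54289/36 = 54289/12

54289/12


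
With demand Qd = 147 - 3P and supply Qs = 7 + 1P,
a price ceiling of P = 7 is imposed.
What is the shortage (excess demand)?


At P = 7:
Qd = 147 - 3*7 = 126
Qs = 7 + 1*7 = 14
Shortage = Qd - Qs = 126 - 14 = 112

112


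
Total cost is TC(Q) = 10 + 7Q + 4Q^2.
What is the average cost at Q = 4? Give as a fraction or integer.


TC(4) = 10 + 7*4 + 4*4^2
TC(4) = 10 + 28 + 64 = 102
AC = TC/Q = 102/4 = 51/2

51/2


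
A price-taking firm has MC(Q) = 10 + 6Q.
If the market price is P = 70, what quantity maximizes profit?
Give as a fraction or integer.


In perfect competition, profit is maximized where P = MC.
70 = 10 + 6Q
60 = 6Q
Q* = 60/6 = 10

10


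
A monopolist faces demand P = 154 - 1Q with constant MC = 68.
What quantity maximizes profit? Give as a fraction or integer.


TR = P*Q = (154 - 1Q)Q = 154Q - 1Q^2
MR = dTR/dQ = 154 - 2Q
Set MR = MC:
154 - 2Q = 68
86 = 2Q
Q* = 86/2 = 43

43


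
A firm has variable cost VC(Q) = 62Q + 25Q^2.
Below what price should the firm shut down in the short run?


AVC(Q) = VC(Q)/Q = 62 + 25Q
AVC is increasing in Q, so minimum AVC is at Q -> 0+.
Min AVC = 62
The firm should shut down if P < 62.

62


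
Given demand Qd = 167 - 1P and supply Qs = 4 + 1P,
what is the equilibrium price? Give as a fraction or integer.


At equilibrium, Qd = Qs.
167 - 1P = 4 + 1P
167 - 4 = 1P + 1P
163 = 2P
P* = 163/2 = 163/2

163/2


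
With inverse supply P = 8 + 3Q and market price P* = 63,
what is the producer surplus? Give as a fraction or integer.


Minimum supply price (at Q=0): P_min = 8
Quantity supplied at P* = 63:
Q* = (63 - 8)/3 = 55/3
PS = (1/2) * Q* * (P* - P_min)
PS = (1/2) * 55/3 * (63 - 8)
PS = (1/2) * 55/3 * 55 = 3025/6

3025/6


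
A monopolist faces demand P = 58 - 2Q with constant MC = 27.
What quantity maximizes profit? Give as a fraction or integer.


TR = P*Q = (58 - 2Q)Q = 58Q - 2Q^2
MR = dTR/dQ = 58 - 4Q
Set MR = MC:
58 - 4Q = 27
31 = 4Q
Q* = 31/4 = 31/4

31/4


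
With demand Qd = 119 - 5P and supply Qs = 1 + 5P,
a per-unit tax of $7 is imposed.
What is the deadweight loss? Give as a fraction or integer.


Pre-tax equilibrium quantity: Q* = 60
Post-tax equilibrium quantity: Q_tax = 85/2
Reduction in quantity: Q* - Q_tax = 35/2
DWL = (1/2) * tax * (Q* - Q_tax)
DWL = (1/2) * 7 * 35/2 = 245/4

245/4


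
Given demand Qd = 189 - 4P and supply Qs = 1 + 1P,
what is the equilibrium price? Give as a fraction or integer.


At equilibrium, Qd = Qs.
189 - 4P = 1 + 1P
189 - 1 = 4P + 1P
188 = 5P
P* = 188/5 = 188/5

188/5


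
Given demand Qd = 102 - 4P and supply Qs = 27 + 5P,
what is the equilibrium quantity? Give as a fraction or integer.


First find equilibrium price:
102 - 4P = 27 + 5P
P* = 75/9 = 25/3
Then substitute into demand:
Q* = 102 - 4 * 25/3 = 206/3

206/3


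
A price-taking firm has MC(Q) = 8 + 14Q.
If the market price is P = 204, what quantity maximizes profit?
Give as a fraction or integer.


In perfect competition, profit is maximized where P = MC.
204 = 8 + 14Q
196 = 14Q
Q* = 196/14 = 14

14


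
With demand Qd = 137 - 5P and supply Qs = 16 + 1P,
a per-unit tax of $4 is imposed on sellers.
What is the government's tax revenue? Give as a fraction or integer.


With tax on sellers, new supply: Qs' = 16 + 1(P - 4)
= 12 + 1P
New equilibrium quantity:
Q_new = 197/6
Tax revenue = tax * Q_new = 4 * 197/6 = 394/3

394/3


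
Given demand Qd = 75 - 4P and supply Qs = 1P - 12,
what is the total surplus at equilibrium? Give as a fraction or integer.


Find equilibrium: 75 - 4P = 1P - 12
75 + 12 = 5P
P* = 87/5 = 87/5
Q* = 1*87/5 - 12 = 27/5
Inverse demand: P = 75/4 - Q/4, so P_max = 75/4
Inverse supply: P = 12 + Q/1, so P_min = 12
CS = (1/2) * 27/5 * (75/4 - 87/5) = 729/200
PS = (1/2) * 27/5 * (87/5 - 12) = 729/50
TS = CS + PS = 729/200 + 729/50 = 729/40

729/40


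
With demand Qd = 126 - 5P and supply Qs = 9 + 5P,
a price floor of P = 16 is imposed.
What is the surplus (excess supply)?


At P = 16:
Qd = 126 - 5*16 = 46
Qs = 9 + 5*16 = 89
Surplus = Qs - Qd = 89 - 46 = 43

43


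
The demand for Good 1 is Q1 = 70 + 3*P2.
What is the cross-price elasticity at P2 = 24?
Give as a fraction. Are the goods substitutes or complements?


dQ1/dP2 = 3
At P2 = 24: Q1 = 70 + 3*24 = 142
Exy = (dQ1/dP2)(P2/Q1) = 3 * 24 / 142 = 36/71
Since Exy > 0, the goods are substitutes.

36/71 (substitutes)


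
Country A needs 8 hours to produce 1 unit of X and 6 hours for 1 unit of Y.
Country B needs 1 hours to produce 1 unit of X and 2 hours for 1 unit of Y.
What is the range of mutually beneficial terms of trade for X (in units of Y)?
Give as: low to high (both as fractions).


Opportunity cost of X for Country A = hours_X / hours_Y = 8/6 = 4/3 units of Y
Opportunity cost of X for Country B = hours_X / hours_Y = 1/2 = 1/2 units of Y
Terms of trade must be between the two opportunity costs.
Range: 1/2 to 4/3

1/2 to 4/3


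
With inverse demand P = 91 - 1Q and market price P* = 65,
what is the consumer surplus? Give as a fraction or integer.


Maximum willingness to pay (at Q=0): P_max = 91
Quantity demanded at P* = 65:
Q* = (91 - 65)/1 = 26
CS = (1/2) * Q* * (P_max - P*)
CS = (1/2) * 26 * (91 - 65)
CS = (1/2) * 26 * 26 = 338

338


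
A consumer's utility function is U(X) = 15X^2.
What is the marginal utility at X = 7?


MU = dU/dX = 15*2*X^(2-1)
MU = 30*X^1
At X = 7:
MU = 30 * 7^1
MU = 30 * 7 = 210

210


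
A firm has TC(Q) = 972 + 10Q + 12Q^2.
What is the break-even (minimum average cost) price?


AC(Q) = 972/Q + 10 + 12Q
To minimize: dAC/dQ = -972/Q^2 + 12 = 0
Q^2 = 972/12 = 81
Q* = 9
Min AC = 972/9 + 10 + 12*9
Min AC = 108 + 10 + 108 = 226

226


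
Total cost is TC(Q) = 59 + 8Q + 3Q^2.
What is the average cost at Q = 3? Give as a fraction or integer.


TC(3) = 59 + 8*3 + 3*3^2
TC(3) = 59 + 24 + 27 = 110
AC = TC/Q = 110/3 = 110/3

110/3


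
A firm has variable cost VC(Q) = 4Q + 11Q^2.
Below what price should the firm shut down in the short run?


AVC(Q) = VC(Q)/Q = 4 + 11Q
AVC is increasing in Q, so minimum AVC is at Q -> 0+.
Min AVC = 4
The firm should shut down if P < 4.

4


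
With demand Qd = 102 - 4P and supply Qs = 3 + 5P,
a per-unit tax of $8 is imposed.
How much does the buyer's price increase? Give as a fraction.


With a per-unit tax, the buyer's price increase depends on relative slopes.
Supply slope: d = 5, Demand slope: b = 4
Buyer's price increase = d * tax / (b + d)
= 5 * 8 / (4 + 5)
= 40 / 9 = 40/9

40/9


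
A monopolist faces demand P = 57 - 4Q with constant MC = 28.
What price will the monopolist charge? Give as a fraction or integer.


MR = 57 - 8Q
Set MR = MC: 57 - 8Q = 28
Q* = 29/8
Substitute into demand:
P* = 57 - 4*29/8 = 85/2

85/2


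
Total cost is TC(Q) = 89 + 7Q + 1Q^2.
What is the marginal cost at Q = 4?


MC = dTC/dQ = 7 + 2*1*Q
At Q = 4:
MC = 7 + 2*4
MC = 7 + 8 = 15

15


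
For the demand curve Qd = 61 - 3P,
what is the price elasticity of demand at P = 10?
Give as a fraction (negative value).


dQ/dP = -3
At P = 10: Q = 61 - 3*10 = 31
E = (dQ/dP)(P/Q) = (-3)(10/31) = -30/31

-30/31


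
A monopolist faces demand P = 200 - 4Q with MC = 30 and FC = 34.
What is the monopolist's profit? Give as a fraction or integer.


MR = MC: 200 - 8Q = 30
Q* = 85/4
P* = 200 - 4*85/4 = 115
Profit = (P* - MC)*Q* - FC
= (115 - 30)*85/4 - 34
= 85*85/4 - 34
= 7225/4 - 34 = 7089/4

7089/4


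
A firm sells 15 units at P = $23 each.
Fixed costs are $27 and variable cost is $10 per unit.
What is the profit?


Total Revenue = P * Q = 23 * 15 = $345
Total Cost = FC + VC*Q = 27 + 10*15 = $177
Profit = TR - TC = 345 - 177 = $168

$168


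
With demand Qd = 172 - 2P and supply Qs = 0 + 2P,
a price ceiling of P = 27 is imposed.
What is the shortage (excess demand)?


At P = 27:
Qd = 172 - 2*27 = 118
Qs = 0 + 2*27 = 54
Shortage = Qd - Qs = 118 - 54 = 64

64


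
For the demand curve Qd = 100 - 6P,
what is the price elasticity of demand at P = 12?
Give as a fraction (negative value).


dQ/dP = -6
At P = 12: Q = 100 - 6*12 = 28
E = (dQ/dP)(P/Q) = (-6)(12/28) = -18/7

-18/7


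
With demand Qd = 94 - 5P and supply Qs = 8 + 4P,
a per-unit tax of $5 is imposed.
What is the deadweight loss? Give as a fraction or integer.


Pre-tax equilibrium quantity: Q* = 416/9
Post-tax equilibrium quantity: Q_tax = 316/9
Reduction in quantity: Q* - Q_tax = 100/9
DWL = (1/2) * tax * (Q* - Q_tax)
DWL = (1/2) * 5 * 100/9 = 250/9

250/9


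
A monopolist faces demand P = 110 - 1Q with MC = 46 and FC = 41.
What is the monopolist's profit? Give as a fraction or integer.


MR = MC: 110 - 2Q = 46
Q* = 32
P* = 110 - 1*32 = 78
Profit = (P* - MC)*Q* - FC
= (78 - 46)*32 - 41
= 32*32 - 41
= 1024 - 41 = 983

983


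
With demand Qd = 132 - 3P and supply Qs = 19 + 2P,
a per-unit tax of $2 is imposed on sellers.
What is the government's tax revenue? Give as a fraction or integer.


With tax on sellers, new supply: Qs' = 19 + 2(P - 2)
= 15 + 2P
New equilibrium quantity:
Q_new = 309/5
Tax revenue = tax * Q_new = 2 * 309/5 = 618/5

618/5


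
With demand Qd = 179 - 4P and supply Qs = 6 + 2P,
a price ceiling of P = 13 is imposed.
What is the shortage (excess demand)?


At P = 13:
Qd = 179 - 4*13 = 127
Qs = 6 + 2*13 = 32
Shortage = Qd - Qs = 127 - 32 = 95

95


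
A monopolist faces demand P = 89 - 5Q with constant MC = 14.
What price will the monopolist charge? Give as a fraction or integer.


MR = 89 - 10Q
Set MR = MC: 89 - 10Q = 14
Q* = 15/2
Substitute into demand:
P* = 89 - 5*15/2 = 103/2

103/2


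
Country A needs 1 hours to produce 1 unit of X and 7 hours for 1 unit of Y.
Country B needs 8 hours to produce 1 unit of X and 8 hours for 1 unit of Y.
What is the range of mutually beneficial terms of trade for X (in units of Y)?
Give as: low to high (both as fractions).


Opportunity cost of X for Country A = hours_X / hours_Y = 1/7 = 1/7 units of Y
Opportunity cost of X for Country B = hours_X / hours_Y = 8/8 = 1 units of Y
Terms of trade must be between the two opportunity costs.
Range: 1/7 to 1

1/7 to 1


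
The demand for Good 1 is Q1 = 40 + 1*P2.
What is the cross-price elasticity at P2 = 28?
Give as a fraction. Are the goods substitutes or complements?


dQ1/dP2 = 1
At P2 = 28: Q1 = 40 + 1*28 = 68
Exy = (dQ1/dP2)(P2/Q1) = 1 * 28 / 68 = 7/17
Since Exy > 0, the goods are substitutes.

7/17 (substitutes)


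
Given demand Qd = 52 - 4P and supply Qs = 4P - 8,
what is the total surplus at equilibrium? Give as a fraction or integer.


Find equilibrium: 52 - 4P = 4P - 8
52 + 8 = 8P
P* = 60/8 = 15/2
Q* = 4*15/2 - 8 = 22
Inverse demand: P = 13 - Q/4, so P_max = 13
Inverse supply: P = 2 + Q/4, so P_min = 2
CS = (1/2) * 22 * (13 - 15/2) = 121/2
PS = (1/2) * 22 * (15/2 - 2) = 121/2
TS = CS + PS = 121/2 + 121/2 = 121

121


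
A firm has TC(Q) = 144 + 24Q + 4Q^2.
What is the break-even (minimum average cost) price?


AC(Q) = 144/Q + 24 + 4Q
To minimize: dAC/dQ = -144/Q^2 + 4 = 0
Q^2 = 144/4 = 36
Q* = 6
Min AC = 144/6 + 24 + 4*6
Min AC = 24 + 24 + 24 = 72

72


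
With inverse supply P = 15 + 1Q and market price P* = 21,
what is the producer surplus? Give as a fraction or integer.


Minimum supply price (at Q=0): P_min = 15
Quantity supplied at P* = 21:
Q* = (21 - 15)/1 = 6
PS = (1/2) * Q* * (P* - P_min)
PS = (1/2) * 6 * (21 - 15)
PS = (1/2) * 6 * 6 = 18

18


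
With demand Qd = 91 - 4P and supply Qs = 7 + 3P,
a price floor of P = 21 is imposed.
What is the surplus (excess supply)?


At P = 21:
Qd = 91 - 4*21 = 7
Qs = 7 + 3*21 = 70
Surplus = Qs - Qd = 70 - 7 = 63

63


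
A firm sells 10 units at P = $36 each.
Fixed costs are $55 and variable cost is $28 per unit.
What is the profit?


Total Revenue = P * Q = 36 * 10 = $360
Total Cost = FC + VC*Q = 55 + 28*10 = $335
Profit = TR - TC = 360 - 335 = $25

$25


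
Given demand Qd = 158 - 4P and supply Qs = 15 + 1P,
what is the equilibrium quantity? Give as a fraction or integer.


First find equilibrium price:
158 - 4P = 15 + 1P
P* = 143/5 = 143/5
Then substitute into demand:
Q* = 158 - 4 * 143/5 = 218/5

218/5


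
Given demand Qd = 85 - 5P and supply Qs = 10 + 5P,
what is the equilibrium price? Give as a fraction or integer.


At equilibrium, Qd = Qs.
85 - 5P = 10 + 5P
85 - 10 = 5P + 5P
75 = 10P
P* = 75/10 = 15/2

15/2


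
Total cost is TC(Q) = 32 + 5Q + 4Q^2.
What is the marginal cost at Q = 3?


MC = dTC/dQ = 5 + 2*4*Q
At Q = 3:
MC = 5 + 8*3
MC = 5 + 24 = 29

29


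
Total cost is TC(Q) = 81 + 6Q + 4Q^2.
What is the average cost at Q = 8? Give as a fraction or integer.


TC(8) = 81 + 6*8 + 4*8^2
TC(8) = 81 + 48 + 256 = 385
AC = TC/Q = 385/8 = 385/8

385/8


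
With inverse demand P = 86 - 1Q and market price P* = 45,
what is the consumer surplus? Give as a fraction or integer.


Maximum willingness to pay (at Q=0): P_max = 86
Quantity demanded at P* = 45:
Q* = (86 - 45)/1 = 41
CS = (1/2) * Q* * (P_max - P*)
CS = (1/2) * 41 * (86 - 45)
CS = (1/2) * 41 * 41 = 1681/2

1681/2


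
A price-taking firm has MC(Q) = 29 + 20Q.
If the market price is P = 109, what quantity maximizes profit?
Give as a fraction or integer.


In perfect competition, profit is maximized where P = MC.
109 = 29 + 20Q
80 = 20Q
Q* = 80/20 = 4

4


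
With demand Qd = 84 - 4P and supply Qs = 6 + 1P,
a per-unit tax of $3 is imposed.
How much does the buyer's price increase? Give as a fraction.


With a per-unit tax, the buyer's price increase depends on relative slopes.
Supply slope: d = 1, Demand slope: b = 4
Buyer's price increase = d * tax / (b + d)
= 1 * 3 / (4 + 1)
= 3 / 5 = 3/5

3/5


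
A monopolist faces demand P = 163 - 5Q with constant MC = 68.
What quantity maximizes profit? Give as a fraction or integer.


TR = P*Q = (163 - 5Q)Q = 163Q - 5Q^2
MR = dTR/dQ = 163 - 10Q
Set MR = MC:
163 - 10Q = 68
95 = 10Q
Q* = 95/10 = 19/2

19/2


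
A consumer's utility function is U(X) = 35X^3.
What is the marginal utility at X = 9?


MU = dU/dX = 35*3*X^(3-1)
MU = 105*X^2
At X = 9:
MU = 105 * 9^2
MU = 105 * 81 = 8505

8505


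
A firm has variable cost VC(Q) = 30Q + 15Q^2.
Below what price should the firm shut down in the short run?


AVC(Q) = VC(Q)/Q = 30 + 15Q
AVC is increasing in Q, so minimum AVC is at Q -> 0+.
Min AVC = 30
The firm should shut down if P < 30.

30


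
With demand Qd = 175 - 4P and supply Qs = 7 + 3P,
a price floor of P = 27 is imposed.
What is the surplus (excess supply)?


At P = 27:
Qd = 175 - 4*27 = 67
Qs = 7 + 3*27 = 88
Surplus = Qs - Qd = 88 - 67 = 21

21


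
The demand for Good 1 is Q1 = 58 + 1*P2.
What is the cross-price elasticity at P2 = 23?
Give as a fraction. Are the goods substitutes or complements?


dQ1/dP2 = 1
At P2 = 23: Q1 = 58 + 1*23 = 81
Exy = (dQ1/dP2)(P2/Q1) = 1 * 23 / 81 = 23/81
Since Exy > 0, the goods are substitutes.

23/81 (substitutes)


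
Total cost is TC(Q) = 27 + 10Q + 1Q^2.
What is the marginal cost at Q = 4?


MC = dTC/dQ = 10 + 2*1*Q
At Q = 4:
MC = 10 + 2*4
MC = 10 + 8 = 18

18


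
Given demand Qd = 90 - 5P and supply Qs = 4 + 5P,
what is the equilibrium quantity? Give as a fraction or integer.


First find equilibrium price:
90 - 5P = 4 + 5P
P* = 86/10 = 43/5
Then substitute into demand:
Q* = 90 - 5 * 43/5 = 47

47


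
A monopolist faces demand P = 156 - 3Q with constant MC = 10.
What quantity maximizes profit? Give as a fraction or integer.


TR = P*Q = (156 - 3Q)Q = 156Q - 3Q^2
MR = dTR/dQ = 156 - 6Q
Set MR = MC:
156 - 6Q = 10
146 = 6Q
Q* = 146/6 = 73/3

73/3


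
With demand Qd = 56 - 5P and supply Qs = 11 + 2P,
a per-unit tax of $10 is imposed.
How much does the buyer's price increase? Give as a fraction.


With a per-unit tax, the buyer's price increase depends on relative slopes.
Supply slope: d = 2, Demand slope: b = 5
Buyer's price increase = d * tax / (b + d)
= 2 * 10 / (5 + 2)
= 20 / 7 = 20/7

20/7


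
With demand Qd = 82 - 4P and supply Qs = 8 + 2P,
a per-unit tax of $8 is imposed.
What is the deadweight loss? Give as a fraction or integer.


Pre-tax equilibrium quantity: Q* = 98/3
Post-tax equilibrium quantity: Q_tax = 22
Reduction in quantity: Q* - Q_tax = 32/3
DWL = (1/2) * tax * (Q* - Q_tax)
DWL = (1/2) * 8 * 32/3 = 128/3

128/3


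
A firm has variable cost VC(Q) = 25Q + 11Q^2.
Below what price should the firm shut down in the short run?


AVC(Q) = VC(Q)/Q = 25 + 11Q
AVC is increasing in Q, so minimum AVC is at Q -> 0+.
Min AVC = 25
The firm should shut down if P < 25.

25


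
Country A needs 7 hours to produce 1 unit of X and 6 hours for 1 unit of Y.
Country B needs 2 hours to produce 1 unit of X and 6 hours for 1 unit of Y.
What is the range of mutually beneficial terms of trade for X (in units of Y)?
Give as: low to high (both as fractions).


Opportunity cost of X for Country A = hours_X / hours_Y = 7/6 = 7/6 units of Y
Opportunity cost of X for Country B = hours_X / hours_Y = 2/6 = 1/3 units of Y
Terms of trade must be between the two opportunity costs.
Range: 1/3 to 7/6

1/3 to 7/6


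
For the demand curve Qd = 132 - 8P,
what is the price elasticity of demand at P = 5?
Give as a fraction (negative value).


dQ/dP = -8
At P = 5: Q = 132 - 8*5 = 92
E = (dQ/dP)(P/Q) = (-8)(5/92) = -10/23

-10/23


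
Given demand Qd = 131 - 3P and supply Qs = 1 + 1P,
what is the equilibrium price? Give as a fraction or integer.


At equilibrium, Qd = Qs.
131 - 3P = 1 + 1P
131 - 1 = 3P + 1P
130 = 4P
P* = 130/4 = 65/2

65/2


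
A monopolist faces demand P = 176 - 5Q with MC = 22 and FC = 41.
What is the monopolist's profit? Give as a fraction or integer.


MR = MC: 176 - 10Q = 22
Q* = 77/5
P* = 176 - 5*77/5 = 99
Profit = (P* - MC)*Q* - FC
= (99 - 22)*77/5 - 41
= 77*77/5 - 41
= 5929/5 - 41 = 5724/5

5724/5


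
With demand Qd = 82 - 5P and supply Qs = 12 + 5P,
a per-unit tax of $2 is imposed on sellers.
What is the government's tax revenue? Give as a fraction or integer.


With tax on sellers, new supply: Qs' = 12 + 5(P - 2)
= 2 + 5P
New equilibrium quantity:
Q_new = 42
Tax revenue = tax * Q_new = 2 * 42 = 84

84


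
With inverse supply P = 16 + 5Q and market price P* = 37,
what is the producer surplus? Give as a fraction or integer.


Minimum supply price (at Q=0): P_min = 16
Quantity supplied at P* = 37:
Q* = (37 - 16)/5 = 21/5
PS = (1/2) * Q* * (P* - P_min)
PS = (1/2) * 21/5 * (37 - 16)
PS = (1/2) * 21/5 * 21 = 441/10

441/10


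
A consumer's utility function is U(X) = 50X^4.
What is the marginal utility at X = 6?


MU = dU/dX = 50*4*X^(4-1)
MU = 200*X^3
At X = 6:
MU = 200 * 6^3
MU = 200 * 216 = 43200

43200


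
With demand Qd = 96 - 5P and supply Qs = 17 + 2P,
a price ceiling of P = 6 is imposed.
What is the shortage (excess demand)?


At P = 6:
Qd = 96 - 5*6 = 66
Qs = 17 + 2*6 = 29
Shortage = Qd - Qs = 66 - 29 = 37

37


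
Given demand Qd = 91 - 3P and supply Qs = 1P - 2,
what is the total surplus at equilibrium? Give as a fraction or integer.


Find equilibrium: 91 - 3P = 1P - 2
91 + 2 = 4P
P* = 93/4 = 93/4
Q* = 1*93/4 - 2 = 85/4
Inverse demand: P = 91/3 - Q/3, so P_max = 91/3
Inverse supply: P = 2 + Q/1, so P_min = 2
CS = (1/2) * 85/4 * (91/3 - 93/4) = 7225/96
PS = (1/2) * 85/4 * (93/4 - 2) = 7225/32
TS = CS + PS = 7225/96 + 7225/32 = 7225/24

7225/24


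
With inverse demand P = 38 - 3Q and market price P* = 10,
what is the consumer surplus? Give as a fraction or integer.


Maximum willingness to pay (at Q=0): P_max = 38
Quantity demanded at P* = 10:
Q* = (38 - 10)/3 = 28/3
CS = (1/2) * Q* * (P_max - P*)
CS = (1/2) * 28/3 * (38 - 10)
CS = (1/2) * 28/3 * 28 = 392/3

392/3


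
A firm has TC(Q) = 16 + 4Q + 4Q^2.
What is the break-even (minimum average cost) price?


AC(Q) = 16/Q + 4 + 4Q
To minimize: dAC/dQ = -16/Q^2 + 4 = 0
Q^2 = 16/4 = 4
Q* = 2
Min AC = 16/2 + 4 + 4*2
Min AC = 8 + 4 + 8 = 20

20


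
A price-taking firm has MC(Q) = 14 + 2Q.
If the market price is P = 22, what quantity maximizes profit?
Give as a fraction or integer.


In perfect competition, profit is maximized where P = MC.
22 = 14 + 2Q
8 = 2Q
Q* = 8/2 = 4

4


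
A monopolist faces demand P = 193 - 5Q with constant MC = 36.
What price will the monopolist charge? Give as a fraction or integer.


MR = 193 - 10Q
Set MR = MC: 193 - 10Q = 36
Q* = 157/10
Substitute into demand:
P* = 193 - 5*157/10 = 229/2

229/2


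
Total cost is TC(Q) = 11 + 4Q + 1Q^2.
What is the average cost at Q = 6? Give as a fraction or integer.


TC(6) = 11 + 4*6 + 1*6^2
TC(6) = 11 + 24 + 36 = 71
AC = TC/Q = 71/6 = 71/6

71/6


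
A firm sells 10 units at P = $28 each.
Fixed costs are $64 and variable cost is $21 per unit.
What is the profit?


Total Revenue = P * Q = 28 * 10 = $280
Total Cost = FC + VC*Q = 64 + 21*10 = $274
Profit = TR - TC = 280 - 274 = $6

$6


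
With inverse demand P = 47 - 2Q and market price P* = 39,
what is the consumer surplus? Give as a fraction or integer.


Maximum willingness to pay (at Q=0): P_max = 47
Quantity demanded at P* = 39:
Q* = (47 - 39)/2 = 4
CS = (1/2) * Q* * (P_max - P*)
CS = (1/2) * 4 * (47 - 39)
CS = (1/2) * 4 * 8 = 16

16


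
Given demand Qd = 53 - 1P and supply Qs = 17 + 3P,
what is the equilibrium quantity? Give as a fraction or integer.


First find equilibrium price:
53 - 1P = 17 + 3P
P* = 36/4 = 9
Then substitute into demand:
Q* = 53 - 1 * 9 = 44

44


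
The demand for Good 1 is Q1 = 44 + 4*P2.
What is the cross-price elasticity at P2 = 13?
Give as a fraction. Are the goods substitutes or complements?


dQ1/dP2 = 4
At P2 = 13: Q1 = 44 + 4*13 = 96
Exy = (dQ1/dP2)(P2/Q1) = 4 * 13 / 96 = 13/24
Since Exy > 0, the goods are substitutes.

13/24 (substitutes)


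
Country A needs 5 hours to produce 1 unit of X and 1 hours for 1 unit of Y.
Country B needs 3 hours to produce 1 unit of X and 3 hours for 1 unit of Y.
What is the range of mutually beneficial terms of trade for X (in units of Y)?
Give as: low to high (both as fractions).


Opportunity cost of X for Country A = hours_X / hours_Y = 5/1 = 5 units of Y
Opportunity cost of X for Country B = hours_X / hours_Y = 3/3 = 1 units of Y
Terms of trade must be between the two opportunity costs.
Range: 1 to 5

1 to 5


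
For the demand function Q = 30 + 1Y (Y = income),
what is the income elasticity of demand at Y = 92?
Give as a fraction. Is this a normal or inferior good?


dQ/dY = 1
At Y = 92: Q = 30 + 1*92 = 122
Ey = (dQ/dY)(Y/Q) = 1 * 92 / 122 = 46/61
Since Ey > 0, this is a normal good.

46/61 (normal good)


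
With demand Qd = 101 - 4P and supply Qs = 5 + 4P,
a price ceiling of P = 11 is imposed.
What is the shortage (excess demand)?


At P = 11:
Qd = 101 - 4*11 = 57
Qs = 5 + 4*11 = 49
Shortage = Qd - Qs = 57 - 49 = 8

8


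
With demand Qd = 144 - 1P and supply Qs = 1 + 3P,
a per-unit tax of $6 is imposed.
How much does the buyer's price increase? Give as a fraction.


With a per-unit tax, the buyer's price increase depends on relative slopes.
Supply slope: d = 3, Demand slope: b = 1
Buyer's price increase = d * tax / (b + d)
= 3 * 6 / (1 + 3)
= 18 / 4 = 9/2

9/2


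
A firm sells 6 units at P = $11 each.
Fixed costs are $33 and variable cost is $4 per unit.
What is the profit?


Total Revenue = P * Q = 11 * 6 = $66
Total Cost = FC + VC*Q = 33 + 4*6 = $57
Profit = TR - TC = 66 - 57 = $9

$9


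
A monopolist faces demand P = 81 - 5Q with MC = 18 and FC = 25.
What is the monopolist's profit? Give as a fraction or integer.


MR = MC: 81 - 10Q = 18
Q* = 63/10
P* = 81 - 5*63/10 = 99/2
Profit = (P* - MC)*Q* - FC
= (99/2 - 18)*63/10 - 25
= 63/2*63/10 - 25
= 3969/20 - 25 = 3469/20

3469/20


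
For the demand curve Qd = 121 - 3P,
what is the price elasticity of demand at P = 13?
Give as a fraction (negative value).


dQ/dP = -3
At P = 13: Q = 121 - 3*13 = 82
E = (dQ/dP)(P/Q) = (-3)(13/82) = -39/82

-39/82


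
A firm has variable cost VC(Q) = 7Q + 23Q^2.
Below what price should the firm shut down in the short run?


AVC(Q) = VC(Q)/Q = 7 + 23Q
AVC is increasing in Q, so minimum AVC is at Q -> 0+.
Min AVC = 7
The firm should shut down if P < 7.

7


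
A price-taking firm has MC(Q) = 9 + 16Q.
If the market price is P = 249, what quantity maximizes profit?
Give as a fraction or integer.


In perfect competition, profit is maximized where P = MC.
249 = 9 + 16Q
240 = 16Q
Q* = 240/16 = 15

15


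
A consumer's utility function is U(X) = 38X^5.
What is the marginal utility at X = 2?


MU = dU/dX = 38*5*X^(5-1)
MU = 190*X^4
At X = 2:
MU = 190 * 2^4
MU = 190 * 16 = 3040

3040


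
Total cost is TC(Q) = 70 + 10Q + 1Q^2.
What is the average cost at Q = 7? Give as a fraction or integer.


TC(7) = 70 + 10*7 + 1*7^2
TC(7) = 70 + 70 + 49 = 189
AC = TC/Q = 189/7 = 27

27


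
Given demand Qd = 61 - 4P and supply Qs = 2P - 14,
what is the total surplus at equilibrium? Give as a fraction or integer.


Find equilibrium: 61 - 4P = 2P - 14
61 + 14 = 6P
P* = 75/6 = 25/2
Q* = 2*25/2 - 14 = 11
Inverse demand: P = 61/4 - Q/4, so P_max = 61/4
Inverse supply: P = 7 + Q/2, so P_min = 7
CS = (1/2) * 11 * (61/4 - 25/2) = 121/8
PS = (1/2) * 11 * (25/2 - 7) = 121/4
TS = CS + PS = 121/8 + 121/4 = 363/8

363/8


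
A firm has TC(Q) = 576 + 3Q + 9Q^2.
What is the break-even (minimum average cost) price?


AC(Q) = 576/Q + 3 + 9Q
To minimize: dAC/dQ = -576/Q^2 + 9 = 0
Q^2 = 576/9 = 64
Q* = 8
Min AC = 576/8 + 3 + 9*8
Min AC = 72 + 3 + 72 = 147

147


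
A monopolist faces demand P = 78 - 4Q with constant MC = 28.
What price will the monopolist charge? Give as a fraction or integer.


MR = 78 - 8Q
Set MR = MC: 78 - 8Q = 28
Q* = 25/4
Substitute into demand:
P* = 78 - 4*25/4 = 53

53


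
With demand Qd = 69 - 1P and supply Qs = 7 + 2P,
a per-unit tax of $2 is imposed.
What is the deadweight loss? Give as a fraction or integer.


Pre-tax equilibrium quantity: Q* = 145/3
Post-tax equilibrium quantity: Q_tax = 47
Reduction in quantity: Q* - Q_tax = 4/3
DWL = (1/2) * tax * (Q* - Q_tax)
DWL = (1/2) * 2 * 4/3 = 4/3

4/3


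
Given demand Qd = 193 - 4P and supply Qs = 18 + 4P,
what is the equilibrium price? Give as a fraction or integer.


At equilibrium, Qd = Qs.
193 - 4P = 18 + 4P
193 - 18 = 4P + 4P
175 = 8P
P* = 175/8 = 175/8

175/8


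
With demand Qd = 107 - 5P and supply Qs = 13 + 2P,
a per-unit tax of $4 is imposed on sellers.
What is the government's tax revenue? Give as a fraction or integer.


With tax on sellers, new supply: Qs' = 13 + 2(P - 4)
= 5 + 2P
New equilibrium quantity:
Q_new = 239/7
Tax revenue = tax * Q_new = 4 * 239/7 = 956/7

956/7


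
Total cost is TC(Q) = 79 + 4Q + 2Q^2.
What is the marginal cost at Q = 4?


MC = dTC/dQ = 4 + 2*2*Q
At Q = 4:
MC = 4 + 4*4
MC = 4 + 16 = 20

20


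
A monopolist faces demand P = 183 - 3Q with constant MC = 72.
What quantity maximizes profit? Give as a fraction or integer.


TR = P*Q = (183 - 3Q)Q = 183Q - 3Q^2
MR = dTR/dQ = 183 - 6Q
Set MR = MC:
183 - 6Q = 72
111 = 6Q
Q* = 111/6 = 37/2

37/2


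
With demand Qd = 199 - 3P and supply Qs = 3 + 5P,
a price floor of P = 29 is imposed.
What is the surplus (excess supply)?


At P = 29:
Qd = 199 - 3*29 = 112
Qs = 3 + 5*29 = 148
Surplus = Qs - Qd = 148 - 112 = 36

36


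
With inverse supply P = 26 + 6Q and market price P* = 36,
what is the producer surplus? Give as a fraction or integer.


Minimum supply price (at Q=0): P_min = 26
Quantity supplied at P* = 36:
Q* = (36 - 26)/6 = 5/3
PS = (1/2) * Q* * (P* - P_min)
PS = (1/2) * 5/3 * (36 - 26)
PS = (1/2) * 5/3 * 10 = 25/3

25/3


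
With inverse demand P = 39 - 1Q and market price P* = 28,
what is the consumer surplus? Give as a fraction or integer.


Maximum willingness to pay (at Q=0): P_max = 39
Quantity demanded at P* = 28:
Q* = (39 - 28)/1 = 11
CS = (1/2) * Q* * (P_max - P*)
CS = (1/2) * 11 * (39 - 28)
CS = (1/2) * 11 * 11 = 121/2

121/2


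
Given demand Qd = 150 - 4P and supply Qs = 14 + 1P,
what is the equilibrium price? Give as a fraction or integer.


At equilibrium, Qd = Qs.
150 - 4P = 14 + 1P
150 - 14 = 4P + 1P
136 = 5P
P* = 136/5 = 136/5

136/5


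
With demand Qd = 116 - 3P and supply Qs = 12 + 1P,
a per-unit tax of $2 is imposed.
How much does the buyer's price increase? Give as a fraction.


With a per-unit tax, the buyer's price increase depends on relative slopes.
Supply slope: d = 1, Demand slope: b = 3
Buyer's price increase = d * tax / (b + d)
= 1 * 2 / (3 + 1)
= 2 / 4 = 1/2

1/2


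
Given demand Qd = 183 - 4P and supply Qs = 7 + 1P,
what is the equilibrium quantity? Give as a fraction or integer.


First find equilibrium price:
183 - 4P = 7 + 1P
P* = 176/5 = 176/5
Then substitute into demand:
Q* = 183 - 4 * 176/5 = 211/5

211/5


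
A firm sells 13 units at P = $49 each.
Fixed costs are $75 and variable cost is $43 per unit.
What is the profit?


Total Revenue = P * Q = 49 * 13 = $637
Total Cost = FC + VC*Q = 75 + 43*13 = $634
Profit = TR - TC = 637 - 634 = $3

$3


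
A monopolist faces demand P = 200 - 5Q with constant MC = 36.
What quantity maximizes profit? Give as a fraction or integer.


TR = P*Q = (200 - 5Q)Q = 200Q - 5Q^2
MR = dTR/dQ = 200 - 10Q
Set MR = MC:
200 - 10Q = 36
164 = 10Q
Q* = 164/10 = 82/5

82/5


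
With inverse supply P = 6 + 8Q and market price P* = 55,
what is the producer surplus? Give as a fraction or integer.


Minimum supply price (at Q=0): P_min = 6
Quantity supplied at P* = 55:
Q* = (55 - 6)/8 = 49/8
PS = (1/2) * Q* * (P* - P_min)
PS = (1/2) * 49/8 * (55 - 6)
PS = (1/2) * 49/8 * 49 = 2401/16

2401/16


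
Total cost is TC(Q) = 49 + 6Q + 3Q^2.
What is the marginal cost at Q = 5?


MC = dTC/dQ = 6 + 2*3*Q
At Q = 5:
MC = 6 + 6*5
MC = 6 + 30 = 36

36


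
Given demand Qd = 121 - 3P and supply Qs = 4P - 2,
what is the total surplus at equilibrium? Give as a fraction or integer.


Find equilibrium: 121 - 3P = 4P - 2
121 + 2 = 7P
P* = 123/7 = 123/7
Q* = 4*123/7 - 2 = 478/7
Inverse demand: P = 121/3 - Q/3, so P_max = 121/3
Inverse supply: P = 1/2 + Q/4, so P_min = 1/2
CS = (1/2) * 478/7 * (121/3 - 123/7) = 114242/147
PS = (1/2) * 478/7 * (123/7 - 1/2) = 57121/98
TS = CS + PS = 114242/147 + 57121/98 = 57121/42

57121/42
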